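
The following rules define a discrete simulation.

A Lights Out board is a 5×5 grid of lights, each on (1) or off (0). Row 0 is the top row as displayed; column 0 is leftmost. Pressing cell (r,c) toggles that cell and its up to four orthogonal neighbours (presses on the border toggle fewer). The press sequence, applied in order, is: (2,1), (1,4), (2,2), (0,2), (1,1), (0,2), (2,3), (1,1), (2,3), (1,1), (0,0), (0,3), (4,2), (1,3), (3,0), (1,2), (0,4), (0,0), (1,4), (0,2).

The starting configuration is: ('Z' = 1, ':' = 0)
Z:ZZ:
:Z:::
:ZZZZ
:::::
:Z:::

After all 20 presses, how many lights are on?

step 0: Z:ZZ:
:Z:::
:ZZZZ
:::::
:Z:::
step 1: Z:ZZ:
:::::
Z::ZZ
:Z:::
:Z:::
step 2: Z:ZZZ
:::ZZ
Z::Z:
:Z:::
:Z:::
step 3: Z:ZZZ
::ZZZ
ZZZ::
:ZZ::
:Z:::
step 4: ZZ::Z
:::ZZ
ZZZ::
:ZZ::
:Z:::
step 5: Z:::Z
ZZZZZ
Z:Z::
:ZZ::
:Z:::
step 6: ZZZZZ
ZZ:ZZ
Z:Z::
:ZZ::
:Z:::
step 7: ZZZZZ
ZZ::Z
Z::ZZ
:ZZZ:
:Z:::
step 8: Z:ZZZ
::Z:Z
ZZ:ZZ
:ZZZ:
:Z:::
step 9: Z:ZZZ
::ZZZ
ZZZ::
:ZZ::
:Z:::
step 10: ZZZZZ
ZZ:ZZ
Z:Z::
:ZZ::
:Z:::
step 11: ::ZZZ
:Z:ZZ
Z:Z::
:ZZ::
:Z:::
step 12: :::::
:Z::Z
Z:Z::
:ZZ::
:Z:::
step 13: :::::
:Z::Z
Z:Z::
:Z:::
::ZZ:
step 14: :::Z:
:ZZZ:
Z:ZZ:
:Z:::
::ZZ:
step 15: :::Z:
:ZZZ:
::ZZ:
Z::::
Z:ZZ:
step 16: ::ZZ:
:::::
:::Z:
Z::::
Z:ZZ:
step 17: ::Z:Z
::::Z
:::Z:
Z::::
Z:ZZ:
step 18: ZZZ:Z
Z:::Z
:::Z:
Z::::
Z:ZZ:
step 19: ZZZ::
Z::Z:
:::ZZ
Z::::
Z:ZZ:
step 20: Z::Z:
Z:ZZ:
:::ZZ
Z::::
Z:ZZ:

11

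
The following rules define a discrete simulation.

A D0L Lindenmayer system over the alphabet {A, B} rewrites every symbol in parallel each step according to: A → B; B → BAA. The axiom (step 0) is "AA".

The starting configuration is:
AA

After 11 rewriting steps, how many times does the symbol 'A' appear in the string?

1364

t=0: AA
t=1: BB
t=2: BAABAA
t=3: BAABBBAABB
t=4: BAABBBAABAABAABBBAABAA
t=5: BAABBBAABAABAABBBAABBBAABBBAABAABAABBBAABB
t=6: BAABBBAABAABAABBBAABBBAABBBAABAABAABBBAABAABAABBBAABAABAABBBAABBBAABBBAABAABAABBBAABAA
t=7: BAABBBAABAABAABBBAABBBAABBBAABAABAABBBAABAABAABBBAABAABAAB…AABAABAABBBAABAABAABBBAABAABAABBBAABBBAABBBAABAABAABBBAABB  (len 170)
t=8: BAABBBAABAABAABBBAABBBAABBBAABAABAABBBAABAABAABBBAABAABAAB…ABAABAABBBAABAABAABBBAABAABAABBBAABBBAABBBAABAABAABBBAABAA  (len 342)
t=9: BAABBBAABAABAABBBAABBBAABBBAABAABAABBBAABAABAABBBAABAABAAB…AABAABAABBBAABAABAABBBAABAABAABBBAABBBAABBBAABAABAABBBAABB  (len 682)
t=10: BAABBBAABAABAABBBAABBBAABBBAABAABAABBBAABAABAABBBAABAABAAB…ABAABAABBBAABAABAABBBAABAABAABBBAABBBAABBBAABAABAABBBAABAA  (len 1366)
t=11: BAABBBAABAABAABBBAABBBAABBBAABAABAABBBAABAABAABBBAABAABAAB…AABAABAABBBAABAABAABBBAABAABAABBBAABBBAABBBAABAABAABBBAABB  (len 2730)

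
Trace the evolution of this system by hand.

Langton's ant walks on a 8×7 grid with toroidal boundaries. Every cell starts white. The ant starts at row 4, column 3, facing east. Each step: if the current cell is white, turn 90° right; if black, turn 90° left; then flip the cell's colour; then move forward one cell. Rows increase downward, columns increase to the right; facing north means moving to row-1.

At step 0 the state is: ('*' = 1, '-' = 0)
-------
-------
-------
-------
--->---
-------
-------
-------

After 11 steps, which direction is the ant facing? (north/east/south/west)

0) -------
-------
-------
-------
--->---
-------
-------
-------
1) -------
-------
-------
-------
---*---
---v---
-------
-------
2) -------
-------
-------
-------
---*---
--<*---
-------
-------
3) -------
-------
-------
-------
--^*---
--**---
-------
-------
4) -------
-------
-------
-------
--*>---
--**---
-------
-------
5) -------
-------
-------
---^---
--*----
--**---
-------
-------
6) -------
-------
-------
---*>--
--*----
--**---
-------
-------
7) -------
-------
-------
---**--
--*-v--
--**---
-------
-------
8) -------
-------
-------
---**--
--*<*--
--**---
-------
-------
9) -------
-------
-------
---^*--
--***--
--**---
-------
-------
10) -------
-------
-------
--<-*--
--***--
--**---
-------
-------
11) -------
-------
--^----
--*-*--
--***--
--**---
-------
-------

north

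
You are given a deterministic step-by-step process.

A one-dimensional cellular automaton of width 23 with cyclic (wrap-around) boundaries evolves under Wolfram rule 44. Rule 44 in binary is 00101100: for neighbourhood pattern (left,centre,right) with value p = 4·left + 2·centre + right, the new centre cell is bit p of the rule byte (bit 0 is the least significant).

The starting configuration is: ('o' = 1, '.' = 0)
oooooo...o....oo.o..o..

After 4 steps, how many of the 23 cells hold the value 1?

4

step 0: oooooo...o....oo.o..o..
step 1: o........o....o.oo..o..
step 2: o........o....ooo...o..
step 3: o........o....o.....o..
step 4: o........o....o.....o..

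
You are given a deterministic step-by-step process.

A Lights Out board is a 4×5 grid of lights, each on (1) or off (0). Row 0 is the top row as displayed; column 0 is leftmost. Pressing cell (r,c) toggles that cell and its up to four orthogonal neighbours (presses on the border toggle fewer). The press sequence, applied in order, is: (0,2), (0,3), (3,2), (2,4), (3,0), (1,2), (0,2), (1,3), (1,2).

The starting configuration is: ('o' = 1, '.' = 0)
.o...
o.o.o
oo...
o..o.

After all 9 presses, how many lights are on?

[0] .o...
o.o.o
oo...
o..o.
[1] ..oo.
o...o
oo...
o..o.
[2] ....o
o..oo
oo...
o..o.
[3] ....o
o..oo
ooo..
ooo..
[4] ....o
o..o.
ooooo
ooo.o
[5] ....o
o..o.
.oooo
..o.o
[6] ..o.o
ooo..
.o.oo
..o.o
[7] .o.oo
oo...
.o.oo
..o.o
[8] .o..o
ooooo
.o..o
..o.o
[9] .oo.o
o...o
.oo.o
..o.o

10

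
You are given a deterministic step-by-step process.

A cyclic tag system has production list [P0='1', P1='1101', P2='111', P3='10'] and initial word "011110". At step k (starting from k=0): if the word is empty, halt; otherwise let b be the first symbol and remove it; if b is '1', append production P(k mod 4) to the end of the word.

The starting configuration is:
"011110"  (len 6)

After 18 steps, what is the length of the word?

24

[0] "011110"  (len 6)
[1] "11110"  (len 5)
[2] "11101101"  (len 8)
[3] "1101101111"  (len 10)
[4] "10110111110"  (len 11)
[5] "01101111101"  (len 11)
[6] "1101111101"  (len 10)
[7] "101111101111"  (len 12)
[8] "0111110111110"  (len 13)
[9] "111110111110"  (len 12)
[10] "111101111101101"  (len 15)
[11] "11101111101101111"  (len 17)
[12] "110111110110111110"  (len 18)
[13] "101111101101111101"  (len 18)
[14] "011111011011111011101"  (len 21)
[15] "11111011011111011101"  (len 20)
[16] "111101101111101110110"  (len 21)
[17] "111011011111011101101"  (len 21)
[18] "110110111110111011011101"  (len 24)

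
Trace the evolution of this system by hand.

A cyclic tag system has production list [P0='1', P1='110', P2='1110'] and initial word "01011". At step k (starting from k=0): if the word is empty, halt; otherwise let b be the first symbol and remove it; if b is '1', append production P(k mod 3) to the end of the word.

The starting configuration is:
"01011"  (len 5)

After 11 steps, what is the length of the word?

14

[0] "01011"  (len 5)
[1] "1011"  (len 4)
[2] "011110"  (len 6)
[3] "11110"  (len 5)
[4] "11101"  (len 5)
[5] "1101110"  (len 7)
[6] "1011101110"  (len 10)
[7] "0111011101"  (len 10)
[8] "111011101"  (len 9)
[9] "110111011110"  (len 12)
[10] "101110111101"  (len 12)
[11] "01110111101110"  (len 14)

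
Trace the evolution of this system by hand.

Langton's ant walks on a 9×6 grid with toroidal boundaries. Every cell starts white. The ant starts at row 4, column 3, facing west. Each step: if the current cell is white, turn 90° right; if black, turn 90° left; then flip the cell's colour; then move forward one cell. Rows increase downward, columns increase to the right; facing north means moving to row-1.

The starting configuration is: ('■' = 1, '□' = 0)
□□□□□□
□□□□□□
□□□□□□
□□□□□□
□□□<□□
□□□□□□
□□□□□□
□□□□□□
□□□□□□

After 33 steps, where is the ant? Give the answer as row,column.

5,5

t=0: □□□□□□
□□□□□□
□□□□□□
□□□□□□
□□□<□□
□□□□□□
□□□□□□
□□□□□□
□□□□□□
t=1: □□□□□□
□□□□□□
□□□□□□
□□□^□□
□□□■□□
□□□□□□
□□□□□□
□□□□□□
□□□□□□
t=2: □□□□□□
□□□□□□
□□□□□□
□□□■>□
□□□■□□
□□□□□□
□□□□□□
□□□□□□
□□□□□□
t=3: □□□□□□
□□□□□□
□□□□□□
□□□■■□
□□□■v□
□□□□□□
□□□□□□
□□□□□□
□□□□□□
t=4: □□□□□□
□□□□□□
□□□□□□
□□□■■□
□□□<■□
□□□□□□
□□□□□□
□□□□□□
□□□□□□
t=5: □□□□□□
□□□□□□
□□□□□□
□□□■■□
□□□□■□
□□□v□□
□□□□□□
□□□□□□
□□□□□□
t=6: □□□□□□
□□□□□□
□□□□□□
□□□■■□
□□□□■□
□□<■□□
□□□□□□
□□□□□□
□□□□□□
t=7: □□□□□□
□□□□□□
□□□□□□
□□□■■□
□□^□■□
□□■■□□
□□□□□□
□□□□□□
□□□□□□
t=8: □□□□□□
□□□□□□
□□□□□□
□□□■■□
□□■>■□
□□■■□□
□□□□□□
□□□□□□
□□□□□□
t=9: □□□□□□
□□□□□□
□□□□□□
□□□■■□
□□■■■□
□□■v□□
□□□□□□
□□□□□□
□□□□□□
t=10: □□□□□□
□□□□□□
□□□□□□
□□□■■□
□□■■■□
□□■□>□
□□□□□□
□□□□□□
□□□□□□
t=11: □□□□□□
□□□□□□
□□□□□□
□□□■■□
□□■■■□
□□■□■□
□□□□v□
□□□□□□
□□□□□□
t=12: □□□□□□
□□□□□□
□□□□□□
□□□■■□
□□■■■□
□□■□■□
□□□<■□
□□□□□□
□□□□□□
t=13: □□□□□□
□□□□□□
□□□□□□
□□□■■□
□□■■■□
□□■^■□
□□□■■□
□□□□□□
□□□□□□
t=14: □□□□□□
□□□□□□
□□□□□□
□□□■■□
□□■■■□
□□■■>□
□□□■■□
□□□□□□
□□□□□□
t=15: □□□□□□
□□□□□□
□□□□□□
□□□■■□
□□■■^□
□□■■□□
□□□■■□
□□□□□□
□□□□□□
t=16: □□□□□□
□□□□□□
□□□□□□
□□□■■□
□□■<□□
□□■■□□
□□□■■□
□□□□□□
□□□□□□
t=17: □□□□□□
□□□□□□
□□□□□□
□□□■■□
□□■□□□
□□■v□□
□□□■■□
□□□□□□
□□□□□□
t=18: □□□□□□
□□□□□□
□□□□□□
□□□■■□
□□■□□□
□□■□>□
□□□■■□
□□□□□□
□□□□□□
t=19: □□□□□□
□□□□□□
□□□□□□
□□□■■□
□□■□□□
□□■□■□
□□□■v□
□□□□□□
□□□□□□
t=20: □□□□□□
□□□□□□
□□□□□□
□□□■■□
□□■□□□
□□■□■□
□□□■□>
□□□□□□
□□□□□□
t=21: □□□□□□
□□□□□□
□□□□□□
□□□■■□
□□■□□□
□□■□■□
□□□■□■
□□□□□v
□□□□□□
t=22: □□□□□□
□□□□□□
□□□□□□
□□□■■□
□□■□□□
□□■□■□
□□□■□■
□□□□<■
□□□□□□
t=23: □□□□□□
□□□□□□
□□□□□□
□□□■■□
□□■□□□
□□■□■□
□□□■^■
□□□□■■
□□□□□□
t=24: □□□□□□
□□□□□□
□□□□□□
□□□■■□
□□■□□□
□□■□■□
□□□■■>
□□□□■■
□□□□□□
t=25: □□□□□□
□□□□□□
□□□□□□
□□□■■□
□□■□□□
□□■□■^
□□□■■□
□□□□■■
□□□□□□
t=26: □□□□□□
□□□□□□
□□□□□□
□□□■■□
□□■□□□
>□■□■■
□□□■■□
□□□□■■
□□□□□□
t=27: □□□□□□
□□□□□□
□□□□□□
□□□■■□
□□■□□□
■□■□■■
v□□■■□
□□□□■■
□□□□□□
t=28: □□□□□□
□□□□□□
□□□□□□
□□□■■□
□□■□□□
■□■□■■
■□□■■<
□□□□■■
□□□□□□
t=29: □□□□□□
□□□□□□
□□□□□□
□□□■■□
□□■□□□
■□■□■^
■□□■■■
□□□□■■
□□□□□□
t=30: □□□□□□
□□□□□□
□□□□□□
□□□■■□
□□■□□□
■□■□<□
■□□■■■
□□□□■■
□□□□□□
t=31: □□□□□□
□□□□□□
□□□□□□
□□□■■□
□□■□□□
■□■□□□
■□□■v■
□□□□■■
□□□□□□
t=32: □□□□□□
□□□□□□
□□□□□□
□□□■■□
□□■□□□
■□■□□□
■□□■□>
□□□□■■
□□□□□□
t=33: □□□□□□
□□□□□□
□□□□□□
□□□■■□
□□■□□□
■□■□□^
■□□■□□
□□□□■■
□□□□□□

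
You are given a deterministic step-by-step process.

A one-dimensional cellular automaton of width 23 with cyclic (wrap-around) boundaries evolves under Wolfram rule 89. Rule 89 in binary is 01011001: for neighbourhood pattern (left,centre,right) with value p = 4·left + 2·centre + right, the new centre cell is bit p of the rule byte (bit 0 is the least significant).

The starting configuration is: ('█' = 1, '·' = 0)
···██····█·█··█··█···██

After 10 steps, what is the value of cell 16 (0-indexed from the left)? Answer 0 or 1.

0

k=0  ···██····█·█··█··█···██
k=1  ██·█████····█··█··██·██
k=2  ·█·█···████··█··█·██·█·
k=3  ····██·█··██··█···██··█
k=4  ███·██··█·███··██·███··
k=5  █·█·███···█·██·██·█·██·
k=6  ····█·███···██·██···██·
k=7  ███···█·███·██·████·███
k=8  ··███···█·█·██·█··█·█··
k=9  █·█·███·····██··█····██
k=10  █···█·█████·███··███·█·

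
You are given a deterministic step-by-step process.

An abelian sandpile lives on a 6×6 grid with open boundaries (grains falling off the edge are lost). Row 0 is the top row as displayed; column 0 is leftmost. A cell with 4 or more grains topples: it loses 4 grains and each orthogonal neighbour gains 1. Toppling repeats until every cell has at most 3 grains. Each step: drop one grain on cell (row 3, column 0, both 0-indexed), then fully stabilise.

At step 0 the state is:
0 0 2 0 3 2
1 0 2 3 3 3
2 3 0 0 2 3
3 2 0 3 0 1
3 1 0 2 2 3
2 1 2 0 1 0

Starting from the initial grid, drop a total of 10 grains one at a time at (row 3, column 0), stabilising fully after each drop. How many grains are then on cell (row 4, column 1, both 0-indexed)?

[0] 0 0 2 0 3 2
1 0 2 3 3 3
2 3 0 0 2 3
3 2 0 3 0 1
3 1 0 2 2 3
2 1 2 0 1 0
[1] 0 0 2 0 3 2
1 0 2 3 3 3
3 3 0 0 2 3
1 3 0 3 0 1
0 2 0 2 2 3
3 1 2 0 1 0
[2] 0 0 2 0 3 2
1 0 2 3 3 3
3 3 0 0 2 3
2 3 0 3 0 1
0 2 0 2 2 3
3 1 2 0 1 0
[3] 0 0 2 0 3 2
1 0 2 3 3 3
3 3 0 0 2 3
3 3 0 3 0 1
0 2 0 2 2 3
3 1 2 0 1 0
[4] 0 0 2 0 3 2
2 1 2 3 3 3
1 1 1 0 2 3
2 1 1 3 0 1
1 3 0 2 2 3
3 1 2 0 1 0
[5] 0 0 2 0 3 2
2 1 2 3 3 3
1 1 1 0 2 3
3 1 1 3 0 1
1 3 0 2 2 3
3 1 2 0 1 0
[6] 0 0 2 0 3 2
2 1 2 3 3 3
2 1 1 0 2 3
0 2 1 3 0 1
2 3 0 2 2 3
3 1 2 0 1 0
[7] 0 0 2 0 3 2
2 1 2 3 3 3
2 1 1 0 2 3
1 2 1 3 0 1
2 3 0 2 2 3
3 1 2 0 1 0
[8] 0 0 2 0 3 2
2 1 2 3 3 3
2 1 1 0 2 3
2 2 1 3 0 1
2 3 0 2 2 3
3 1 2 0 1 0
[9] 0 0 2 0 3 2
2 1 2 3 3 3
2 1 1 0 2 3
3 2 1 3 0 1
2 3 0 2 2 3
3 1 2 0 1 0
[10] 0 0 2 0 3 2
2 1 2 3 3 3
3 1 1 0 2 3
0 3 1 3 0 1
3 3 0 2 2 3
3 1 2 0 1 0

3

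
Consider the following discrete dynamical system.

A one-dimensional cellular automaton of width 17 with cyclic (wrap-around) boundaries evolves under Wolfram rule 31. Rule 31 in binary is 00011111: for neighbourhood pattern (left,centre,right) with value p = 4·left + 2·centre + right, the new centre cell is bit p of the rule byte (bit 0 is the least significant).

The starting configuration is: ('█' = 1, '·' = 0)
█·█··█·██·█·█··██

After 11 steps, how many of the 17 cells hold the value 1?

k=0  █·█··█·██·█·█··██
k=1  ··████·█··█·████·
k=2  ███····████·█···█
k=3  ···█████····█████
k=4  ████····█████····
k=5  █···█████····████
k=6  ·████····█████···
k=7  ██···█████····███
k=8  ··████····█████··
k=9  ███···█████····██
k=10  ···████····█████·
k=11  ████···█████····█

10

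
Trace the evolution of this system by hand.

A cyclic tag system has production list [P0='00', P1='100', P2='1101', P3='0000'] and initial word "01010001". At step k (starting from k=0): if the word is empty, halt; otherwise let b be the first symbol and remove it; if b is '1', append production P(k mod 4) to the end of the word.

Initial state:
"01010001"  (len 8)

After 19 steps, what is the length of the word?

2

k=0  "01010001"  (len 8)
k=1  "1010001"  (len 7)
k=2  "010001100"  (len 9)
k=3  "10001100"  (len 8)
k=4  "00011000000"  (len 11)
k=5  "0011000000"  (len 10)
k=6  "011000000"  (len 9)
k=7  "11000000"  (len 8)
k=8  "10000000000"  (len 11)
k=9  "000000000000"  (len 12)
k=10  "00000000000"  (len 11)
k=11  "0000000000"  (len 10)
k=12  "000000000"  (len 9)
k=13  "00000000"  (len 8)
k=14  "0000000"  (len 7)
k=15  "000000"  (len 6)
k=16  "00000"  (len 5)
k=17  "0000"  (len 4)
k=18  "000"  (len 3)
k=19  "00"  (len 2)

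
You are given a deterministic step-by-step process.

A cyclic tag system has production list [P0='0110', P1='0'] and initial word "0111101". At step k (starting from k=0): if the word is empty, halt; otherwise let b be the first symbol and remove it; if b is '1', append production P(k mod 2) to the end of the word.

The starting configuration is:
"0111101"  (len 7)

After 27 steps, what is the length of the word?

14

[0] "0111101"  (len 7)
[1] "111101"  (len 6)
[2] "111010"  (len 6)
[3] "110100110"  (len 9)
[4] "101001100"  (len 9)
[5] "010011000110"  (len 12)
[6] "10011000110"  (len 11)
[7] "00110001100110"  (len 14)
[8] "0110001100110"  (len 13)
[9] "110001100110"  (len 12)
[10] "100011001100"  (len 12)
[11] "000110011000110"  (len 15)
[12] "00110011000110"  (len 14)
[13] "0110011000110"  (len 13)
[14] "110011000110"  (len 12)
[15] "100110001100110"  (len 15)
[16] "001100011001100"  (len 15)
[17] "01100011001100"  (len 14)
[18] "1100011001100"  (len 13)
[19] "1000110011000110"  (len 16)
[20] "0001100110001100"  (len 16)
[21] "001100110001100"  (len 15)
[22] "01100110001100"  (len 14)
[23] "1100110001100"  (len 13)
[24] "1001100011000"  (len 13)
[25] "0011000110000110"  (len 16)
[26] "011000110000110"  (len 15)
[27] "11000110000110"  (len 14)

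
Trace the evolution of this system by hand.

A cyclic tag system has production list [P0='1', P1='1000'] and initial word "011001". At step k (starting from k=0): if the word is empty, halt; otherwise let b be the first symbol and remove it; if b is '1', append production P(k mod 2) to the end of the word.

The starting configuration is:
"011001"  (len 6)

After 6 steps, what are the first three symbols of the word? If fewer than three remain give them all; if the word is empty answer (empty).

0) "011001"  (len 6)
1) "11001"  (len 5)
2) "10011000"  (len 8)
3) "00110001"  (len 8)
4) "0110001"  (len 7)
5) "110001"  (len 6)
6) "100011000"  (len 9)

100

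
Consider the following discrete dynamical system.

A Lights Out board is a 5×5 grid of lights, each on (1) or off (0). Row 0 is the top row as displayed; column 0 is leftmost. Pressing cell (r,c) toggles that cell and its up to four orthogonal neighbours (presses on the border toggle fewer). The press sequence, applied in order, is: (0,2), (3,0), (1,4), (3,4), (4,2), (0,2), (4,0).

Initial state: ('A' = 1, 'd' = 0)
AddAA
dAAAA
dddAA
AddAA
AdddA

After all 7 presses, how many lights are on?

[0] AddAA
dAAAA
dddAA
AddAA
AdddA
[1] AAAdA
dAdAA
dddAA
AddAA
AdddA
[2] AAAdA
dAdAA
AddAA
dAdAA
ddddA
[3] AAAdd
dAddd
AddAd
dAdAA
ddddA
[4] AAAdd
dAddd
AddAA
dAddd
ddddd
[5] AAAdd
dAddd
AddAA
dAAdd
dAAAd
[6] AddAd
dAAdd
AddAA
dAAdd
dAAAd
[7] AddAd
dAAdd
AddAA
AAAdd
AdAAd

13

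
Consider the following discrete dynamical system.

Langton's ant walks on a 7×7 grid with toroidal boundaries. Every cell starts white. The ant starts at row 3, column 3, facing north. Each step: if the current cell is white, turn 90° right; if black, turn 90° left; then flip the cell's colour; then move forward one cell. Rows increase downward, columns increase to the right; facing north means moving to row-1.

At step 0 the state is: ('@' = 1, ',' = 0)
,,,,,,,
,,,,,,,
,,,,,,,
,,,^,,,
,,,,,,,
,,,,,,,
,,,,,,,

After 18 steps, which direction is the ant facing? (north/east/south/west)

south

gen 0: ,,,,,,,
,,,,,,,
,,,,,,,
,,,^,,,
,,,,,,,
,,,,,,,
,,,,,,,
gen 1: ,,,,,,,
,,,,,,,
,,,,,,,
,,,@>,,
,,,,,,,
,,,,,,,
,,,,,,,
gen 2: ,,,,,,,
,,,,,,,
,,,,,,,
,,,@@,,
,,,,v,,
,,,,,,,
,,,,,,,
gen 3: ,,,,,,,
,,,,,,,
,,,,,,,
,,,@@,,
,,,<@,,
,,,,,,,
,,,,,,,
gen 4: ,,,,,,,
,,,,,,,
,,,,,,,
,,,^@,,
,,,@@,,
,,,,,,,
,,,,,,,
gen 5: ,,,,,,,
,,,,,,,
,,,,,,,
,,<,@,,
,,,@@,,
,,,,,,,
,,,,,,,
gen 6: ,,,,,,,
,,,,,,,
,,^,,,,
,,@,@,,
,,,@@,,
,,,,,,,
,,,,,,,
gen 7: ,,,,,,,
,,,,,,,
,,@>,,,
,,@,@,,
,,,@@,,
,,,,,,,
,,,,,,,
gen 8: ,,,,,,,
,,,,,,,
,,@@,,,
,,@v@,,
,,,@@,,
,,,,,,,
,,,,,,,
gen 9: ,,,,,,,
,,,,,,,
,,@@,,,
,,<@@,,
,,,@@,,
,,,,,,,
,,,,,,,
gen 10: ,,,,,,,
,,,,,,,
,,@@,,,
,,,@@,,
,,v@@,,
,,,,,,,
,,,,,,,
gen 11: ,,,,,,,
,,,,,,,
,,@@,,,
,,,@@,,
,<@@@,,
,,,,,,,
,,,,,,,
gen 12: ,,,,,,,
,,,,,,,
,,@@,,,
,^,@@,,
,@@@@,,
,,,,,,,
,,,,,,,
gen 13: ,,,,,,,
,,,,,,,
,,@@,,,
,@>@@,,
,@@@@,,
,,,,,,,
,,,,,,,
gen 14: ,,,,,,,
,,,,,,,
,,@@,,,
,@@@@,,
,@v@@,,
,,,,,,,
,,,,,,,
gen 15: ,,,,,,,
,,,,,,,
,,@@,,,
,@@@@,,
,@,>@,,
,,,,,,,
,,,,,,,
gen 16: ,,,,,,,
,,,,,,,
,,@@,,,
,@@^@,,
,@,,@,,
,,,,,,,
,,,,,,,
gen 17: ,,,,,,,
,,,,,,,
,,@@,,,
,@<,@,,
,@,,@,,
,,,,,,,
,,,,,,,
gen 18: ,,,,,,,
,,,,,,,
,,@@,,,
,@,,@,,
,@v,@,,
,,,,,,,
,,,,,,,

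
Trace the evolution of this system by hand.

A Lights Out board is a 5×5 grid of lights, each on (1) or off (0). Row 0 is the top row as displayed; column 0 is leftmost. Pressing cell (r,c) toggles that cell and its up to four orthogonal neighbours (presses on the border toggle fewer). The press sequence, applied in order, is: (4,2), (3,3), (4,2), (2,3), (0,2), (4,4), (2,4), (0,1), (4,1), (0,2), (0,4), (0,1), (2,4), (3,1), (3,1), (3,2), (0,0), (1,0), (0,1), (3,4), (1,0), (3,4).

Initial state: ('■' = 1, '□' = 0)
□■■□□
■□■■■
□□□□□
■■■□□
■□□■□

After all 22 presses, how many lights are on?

13

gen 0: □■■□□
■□■■■
□□□□□
■■■□□
■□□■□
gen 1: □■■□□
■□■■■
□□□□□
■■□□□
■■■□□
gen 2: □■■□□
■□■■■
□□□■□
■■■■■
■■■■□
gen 3: □■■□□
■□■■■
□□□■□
■■□■■
■□□□□
gen 4: □■■□□
■□■□■
□□■□■
■■□□■
■□□□□
gen 5: □□□■□
■□□□■
□□■□■
■■□□■
■□□□□
gen 6: □□□■□
■□□□■
□□■□■
■■□□□
■□□■■
gen 7: □□□■□
■□□□□
□□■■□
■■□□■
■□□■■
gen 8: ■■■■□
■■□□□
□□■■□
■■□□■
■□□■■
gen 9: ■■■■□
■■□□□
□□■■□
■□□□■
□■■■■
gen 10: ■□□□□
■■■□□
□□■■□
■□□□■
□■■■■
gen 11: ■□□■■
■■■□■
□□■■□
■□□□■
□■■■■
gen 12: □■■■■
■□■□■
□□■■□
■□□□■
□■■■■
gen 13: □■■■■
■□■□□
□□■□■
■□□□□
□■■■■
gen 14: □■■■■
■□■□□
□■■□■
□■■□□
□□■■■
gen 15: □■■■■
■□■□□
□□■□■
■□□□□
□■■■■
gen 16: □■■■■
■□■□□
□□□□■
■■■■□
□■□■■
gen 17: ■□■■■
□□■□□
□□□□■
■■■■□
□■□■■
gen 18: □□■■■
■■■□□
■□□□■
■■■■□
□■□■■
gen 19: ■■□■■
■□■□□
■□□□■
■■■■□
□■□■■
gen 20: ■■□■■
■□■□□
■□□□□
■■■□■
□■□■□
gen 21: □■□■■
□■■□□
□□□□□
■■■□■
□■□■□
gen 22: □■□■■
□■■□□
□□□□■
■■■■□
□■□■■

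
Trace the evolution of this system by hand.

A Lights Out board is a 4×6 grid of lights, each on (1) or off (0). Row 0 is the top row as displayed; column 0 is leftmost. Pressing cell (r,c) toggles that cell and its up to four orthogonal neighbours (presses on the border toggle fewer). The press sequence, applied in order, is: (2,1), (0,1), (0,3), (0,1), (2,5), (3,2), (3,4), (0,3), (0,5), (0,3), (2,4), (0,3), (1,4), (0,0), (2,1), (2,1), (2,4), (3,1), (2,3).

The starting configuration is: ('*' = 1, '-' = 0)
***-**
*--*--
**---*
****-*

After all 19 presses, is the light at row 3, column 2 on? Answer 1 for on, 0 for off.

gen 0: ***-**
*--*--
**---*
****-*
gen 1: ***-**
**-*--
--*--*
*-**-*
gen 2: ----**
*--*--
--*--*
*-**-*
gen 3: --**-*
*-----
--*--*
*-**-*
gen 4: **-*-*
**----
--*--*
*-**-*
gen 5: **-*-*
**---*
--*-*-
*-**--
gen 6: **-*-*
**---*
----*-
**----
gen 7: **-*-*
**---*
------
**-***
gen 8: ***-**
**-*-*
------
**-***
gen 9: ***---
**-*--
------
**-***
gen 10: **-**-
**----
------
**-***
gen 11: **-**-
**--*-
---***
**-*-*
gen 12: ***---
**-**-
---***
**-*-*
gen 13: ***-*-
**---*
---*-*
**-*-*
gen 14: --*-*-
-*---*
---*-*
**-*-*
gen 15: --*-*-
-----*
****-*
*--*-*
gen 16: --*-*-
-*---*
---*-*
**-*-*
gen 17: --*-*-
-*--**
----*-
**-***
gen 18: --*-*-
-*--**
-*--*-
--****
gen 19: --*-*-
-*-***
-***--
--*-**

1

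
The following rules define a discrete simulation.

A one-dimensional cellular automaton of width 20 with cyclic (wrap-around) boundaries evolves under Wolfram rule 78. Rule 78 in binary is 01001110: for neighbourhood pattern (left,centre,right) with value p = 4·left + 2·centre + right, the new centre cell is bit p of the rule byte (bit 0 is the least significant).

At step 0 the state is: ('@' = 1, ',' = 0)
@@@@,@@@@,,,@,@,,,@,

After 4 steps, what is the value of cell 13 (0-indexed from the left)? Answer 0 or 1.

0

gen 0: @@@@,@@@@,,,@,@,,,@,
gen 1: @,,@,@,,@,,@@,@,,@@,
gen 2: @,@@,@,@@,@@@,@,@@@,
gen 3: @,@@,@,@@,@,@,@,@,@,
gen 4: @,@@,@,@@,@,@,@,@,@,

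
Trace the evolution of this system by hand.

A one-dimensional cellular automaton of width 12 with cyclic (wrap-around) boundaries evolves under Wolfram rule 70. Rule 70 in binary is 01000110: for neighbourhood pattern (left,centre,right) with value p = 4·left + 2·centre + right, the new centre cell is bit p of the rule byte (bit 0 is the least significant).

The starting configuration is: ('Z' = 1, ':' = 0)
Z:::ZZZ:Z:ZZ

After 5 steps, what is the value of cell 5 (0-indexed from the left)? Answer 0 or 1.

0

k=0  Z:::ZZZ:Z:ZZ
k=1  Z::Z::Z:Z:::
k=2  Z:ZZ:ZZ:Z::Z
k=3  Z::Z::Z:Z:Z:
k=4  Z:ZZ:ZZ:Z:Z:
k=5  Z::Z::Z:Z:Z:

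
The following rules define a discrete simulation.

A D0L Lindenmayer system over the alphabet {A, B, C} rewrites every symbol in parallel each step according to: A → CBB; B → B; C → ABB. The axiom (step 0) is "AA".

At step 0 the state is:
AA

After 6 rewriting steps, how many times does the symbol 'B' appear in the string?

24

[0] AA
[1] CBBCBB
[2] ABBBBABBBB
[3] CBBBBBBCBBBBBB
[4] ABBBBBBBBABBBBBBBB
[5] CBBBBBBBBBBCBBBBBBBBBB
[6] ABBBBBBBBBBBBABBBBBBBBBBBB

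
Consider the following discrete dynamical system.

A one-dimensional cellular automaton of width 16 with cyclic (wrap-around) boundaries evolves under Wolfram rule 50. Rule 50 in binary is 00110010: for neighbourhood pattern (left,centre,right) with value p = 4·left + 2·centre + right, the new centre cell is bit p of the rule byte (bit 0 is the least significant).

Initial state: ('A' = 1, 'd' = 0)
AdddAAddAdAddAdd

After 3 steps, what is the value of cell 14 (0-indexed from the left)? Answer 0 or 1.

gen 0: AdddAAddAdAddAdd
gen 1: dAdAddAAdAdAAdAA
gen 2: AdAdAAddAdAddAdd
gen 3: dAdAddAAdAdAAdAA

1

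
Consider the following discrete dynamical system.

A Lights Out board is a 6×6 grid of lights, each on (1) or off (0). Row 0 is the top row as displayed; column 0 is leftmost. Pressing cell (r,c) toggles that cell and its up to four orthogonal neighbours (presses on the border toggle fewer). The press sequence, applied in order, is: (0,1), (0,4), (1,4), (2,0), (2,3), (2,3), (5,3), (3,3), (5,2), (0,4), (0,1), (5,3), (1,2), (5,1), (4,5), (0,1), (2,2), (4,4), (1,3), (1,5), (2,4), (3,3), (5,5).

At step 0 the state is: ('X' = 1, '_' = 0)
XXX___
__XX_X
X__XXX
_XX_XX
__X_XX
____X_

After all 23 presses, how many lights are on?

17

[0] XXX___
__XX_X
X__XXX
_XX_XX
__X_XX
____X_
[1] ______
_XXX_X
X__XXX
_XX_XX
__X_XX
____X_
[2] ___XXX
_XXXXX
X__XXX
_XX_XX
__X_XX
____X_
[3] ___X_X
_XX___
X__X_X
_XX_XX
__X_XX
____X_
[4] ___X_X
XXX___
_X_X_X
XXX_XX
__X_XX
____X_
[5] ___X_X
XXXX__
_XX_XX
XXXXXX
__X_XX
____X_
[6] ___X_X
XXX___
_X_X_X
XXX_XX
__X_XX
____X_
[7] ___X_X
XXX___
_X_X_X
XXX_XX
__XXXX
__XX__
[8] ___X_X
XXX___
_X___X
XX_X_X
__X_XX
__XX__
[9] ___X_X
XXX___
_X___X
XX_X_X
____XX
_X____
[10] ____X_
XXX_X_
_X___X
XX_X_X
____XX
_X____
[11] XXX_X_
X_X_X_
_X___X
XX_X_X
____XX
_X____
[12] XXX_X_
X_X_X_
_X___X
XX_X_X
___XXX
_XXXX_
[13] XX__X_
XX_XX_
_XX__X
XX_X_X
___XXX
_XXXX_
[14] XX__X_
XX_XX_
_XX__X
XX_X_X
_X_XXX
X__XX_
[15] XX__X_
XX_XX_
_XX__X
XX_X__
_X_X__
X__XXX
[16] __X_X_
X__XX_
_XX__X
XX_X__
_X_X__
X__XXX
[17] __X_X_
X_XXX_
___X_X
XXXX__
_X_X__
X__XXX
[18] __X_X_
X_XXX_
___X_X
XXXXX_
_X__XX
X__X_X
[19] __XXX_
X_____
_____X
XXXXX_
_X__XX
X__X_X
[20] __XXXX
X___XX
______
XXXXX_
_X__XX
X__X_X
[21] __XXXX
X____X
___XXX
XXXX__
_X__XX
X__X_X
[22] __XXXX
X____X
____XX
XX__X_
_X_XXX
X__X_X
[23] __XXXX
X____X
____XX
XX__X_
_X_XX_
X__XX_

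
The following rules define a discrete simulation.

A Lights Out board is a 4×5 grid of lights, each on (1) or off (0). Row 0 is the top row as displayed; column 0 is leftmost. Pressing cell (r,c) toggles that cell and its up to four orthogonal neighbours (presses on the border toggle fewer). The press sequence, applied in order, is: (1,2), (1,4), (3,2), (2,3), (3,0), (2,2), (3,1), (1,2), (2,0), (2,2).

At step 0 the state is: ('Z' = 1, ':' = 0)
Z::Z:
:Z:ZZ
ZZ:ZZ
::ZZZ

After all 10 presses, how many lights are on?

0) Z::Z:
:Z:ZZ
ZZ:ZZ
::ZZZ
1) Z:ZZ:
::Z:Z
ZZZZZ
::ZZZ
2) Z:ZZZ
::ZZ:
ZZZZ:
::ZZZ
3) Z:ZZZ
::ZZ:
ZZ:Z:
:Z::Z
4) Z:ZZZ
::Z::
ZZZ:Z
:Z:ZZ
5) Z:ZZZ
::Z::
:ZZ:Z
Z::ZZ
6) Z:ZZZ
:::::
:::ZZ
Z:ZZZ
7) Z:ZZZ
:::::
:Z:ZZ
:Z:ZZ
8) Z::ZZ
:ZZZ:
:ZZZZ
:Z:ZZ
9) Z::ZZ
ZZZZ:
Z:ZZZ
ZZ:ZZ
10) Z::ZZ
ZZ:Z:
ZZ::Z
ZZZZZ

14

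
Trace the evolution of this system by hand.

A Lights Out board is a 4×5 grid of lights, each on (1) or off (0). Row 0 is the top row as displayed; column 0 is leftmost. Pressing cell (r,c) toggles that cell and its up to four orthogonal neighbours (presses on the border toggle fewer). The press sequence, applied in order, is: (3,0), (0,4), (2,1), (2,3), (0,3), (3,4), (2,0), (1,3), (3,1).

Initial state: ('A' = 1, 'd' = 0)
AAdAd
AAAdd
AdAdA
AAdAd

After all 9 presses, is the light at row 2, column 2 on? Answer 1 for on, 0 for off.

1

0) AAdAd
AAAdd
AdAdA
AAdAd
1) AAdAd
AAAdd
ddAdA
dddAd
2) AAddA
AAAdA
ddAdA
dddAd
3) AAddA
AdAdA
AAddA
dAdAd
4) AAddA
AdAAA
AAAAd
dAddd
5) AAAAd
AdAdA
AAAAd
dAddd
6) AAAAd
AdAdA
AAAAA
dAdAA
7) AAAAd
ddAdA
ddAAA
AAdAA
8) AAAdd
dddAd
ddAdA
AAdAA
9) AAAdd
dddAd
dAAdA
ddAAA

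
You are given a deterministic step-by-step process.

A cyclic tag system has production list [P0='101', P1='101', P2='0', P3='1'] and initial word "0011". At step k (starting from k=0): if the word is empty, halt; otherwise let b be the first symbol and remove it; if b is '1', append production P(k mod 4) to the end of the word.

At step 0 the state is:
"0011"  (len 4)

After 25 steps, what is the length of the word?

4

step 0: "0011"  (len 4)
step 1: "011"  (len 3)
step 2: "11"  (len 2)
step 3: "10"  (len 2)
step 4: "01"  (len 2)
step 5: "1"  (len 1)
step 6: "101"  (len 3)
step 7: "010"  (len 3)
step 8: "10"  (len 2)
step 9: "0101"  (len 4)
step 10: "101"  (len 3)
step 11: "010"  (len 3)
step 12: "10"  (len 2)
step 13: "0101"  (len 4)
step 14: "101"  (len 3)
step 15: "010"  (len 3)
step 16: "10"  (len 2)
step 17: "0101"  (len 4)
step 18: "101"  (len 3)
step 19: "010"  (len 3)
step 20: "10"  (len 2)
step 21: "0101"  (len 4)
step 22: "101"  (len 3)
step 23: "010"  (len 3)
step 24: "10"  (len 2)
step 25: "0101"  (len 4)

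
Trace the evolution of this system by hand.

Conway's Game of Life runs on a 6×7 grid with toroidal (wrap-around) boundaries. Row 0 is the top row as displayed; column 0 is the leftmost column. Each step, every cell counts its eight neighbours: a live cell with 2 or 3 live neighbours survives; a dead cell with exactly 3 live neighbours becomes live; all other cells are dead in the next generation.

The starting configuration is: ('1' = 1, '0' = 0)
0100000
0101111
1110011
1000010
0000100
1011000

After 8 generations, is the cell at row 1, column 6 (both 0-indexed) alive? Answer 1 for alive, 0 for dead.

1

[0] 0100000
0101111
1110011
1000010
0000100
1011000
[1] 0100011
0001100
0011000
1000110
0101101
0111000
[2] 1100010
0001110
0010010
1100011
0100001
0101001
[3] 1101010
0111010
1111000
0110010
0100000
0100011
[4] 0001010
0000000
1000001
0001000
0100011
0100111
[5] 0000011
0000001
0000000
0000010
0010001
0010000
[6] 0000011
0000011
0000000
0000000
0000000
0000011
[7] 1000100
0000011
0000000
0000000
0000000
0000011
[8] 1000100
0000011
0000000
0000000
0000000
0000011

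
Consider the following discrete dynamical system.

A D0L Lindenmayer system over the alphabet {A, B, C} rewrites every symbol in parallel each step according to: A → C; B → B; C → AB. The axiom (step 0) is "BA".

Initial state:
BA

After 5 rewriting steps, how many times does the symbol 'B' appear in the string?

[0] BA
[1] BC
[2] BAB
[3] BCB
[4] BABB
[5] BCBB

3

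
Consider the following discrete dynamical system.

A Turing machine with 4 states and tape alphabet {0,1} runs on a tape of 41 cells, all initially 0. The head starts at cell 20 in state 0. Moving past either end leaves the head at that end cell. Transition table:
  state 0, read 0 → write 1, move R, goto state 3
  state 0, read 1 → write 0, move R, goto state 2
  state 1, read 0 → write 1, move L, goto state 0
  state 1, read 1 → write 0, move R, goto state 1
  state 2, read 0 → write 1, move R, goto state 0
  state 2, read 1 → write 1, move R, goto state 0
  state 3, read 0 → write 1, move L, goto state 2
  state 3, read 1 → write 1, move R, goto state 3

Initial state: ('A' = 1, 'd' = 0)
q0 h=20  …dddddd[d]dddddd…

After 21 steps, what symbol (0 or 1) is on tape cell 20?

1

0) q0 h=20  …dddddd[d]dddddd…
1) q3 h=21  …dddddA[d]dddddd…
2) q2 h=20  …dddddd[A]Addddd…
3) q0 h=21  …dddddA[A]dddddd…
4) q2 h=22  …ddddAd[d]dddddd…
5) q0 h=23  …dddAdA[d]dddddd…
6) q3 h=24  …ddAdAA[d]dddddd…
7) q2 h=23  …dddAdA[A]Addddd…
8) q0 h=24  …ddAdAA[A]dddddd…
9) q2 h=25  …dAdAAd[d]dddddd…
10) q0 h=26  …AdAAdA[d]dddddd…
11) q3 h=27  …dAAdAA[d]dddddd…
12) q2 h=26  …AdAAdA[A]Addddd…
13) q0 h=27  …dAAdAA[A]dddddd…
14) q2 h=28  …AAdAAd[d]dddddd…
15) q0 h=29  …AdAAdA[d]dddddd…
16) q3 h=30  …dAAdAA[d]dddddd…
17) q2 h=29  …AdAAdA[A]Addddd…
18) q0 h=30  …dAAdAA[A]dddddd…
19) q2 h=31  …AAdAAd[d]dddddd…
20) q0 h=32  …AdAAdA[d]dddddd…
21) q3 h=33  …dAAdAA[d]dddddd…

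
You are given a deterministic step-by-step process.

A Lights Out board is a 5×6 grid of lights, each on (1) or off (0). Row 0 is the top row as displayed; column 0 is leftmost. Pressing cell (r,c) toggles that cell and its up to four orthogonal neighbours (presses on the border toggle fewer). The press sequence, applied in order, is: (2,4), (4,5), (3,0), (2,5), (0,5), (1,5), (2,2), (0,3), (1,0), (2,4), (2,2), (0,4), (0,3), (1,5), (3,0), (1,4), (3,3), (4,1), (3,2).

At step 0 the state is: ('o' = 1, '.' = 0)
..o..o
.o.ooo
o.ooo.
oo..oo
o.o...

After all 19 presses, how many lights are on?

step 0: ..o..o
.o.ooo
o.ooo.
oo..oo
o.o...
step 1: ..o..o
.o.o.o
o.o..o
oo...o
o.o...
step 2: ..o..o
.o.o.o
o.o..o
oo....
o.o.oo
step 3: ..o..o
.o.o.o
..o..o
......
..o.oo
step 4: ..o..o
.o.o..
..o.o.
.....o
..o.oo
step 5: ..o.o.
.o.o.o
..o.o.
.....o
..o.oo
step 6: ..o.oo
.o.oo.
..o.oo
.....o
..o.oo
step 7: ..o.oo
.oooo.
.o.ooo
..o..o
..o.oo
step 8: ...o.o
.oo.o.
.o.ooo
..o..o
..o.oo
step 9: o..o.o
o.o.o.
oo.ooo
..o..o
..o.oo
step 10: o..o.o
o.o...
oo....
..o.oo
..o.oo
step 11: o..o.o
o.....
o.oo..
....oo
..o.oo
step 12: o...o.
o...o.
o.oo..
....oo
..o.oo
step 13: o.oo..
o..oo.
o.oo..
....oo
..o.oo
step 14: o.oo.o
o..o.o
o.oo.o
....oo
..o.oo
step 15: o.oo.o
o..o.o
..oo.o
oo..oo
o.o.oo
step 16: o.oooo
o...o.
..oooo
oo..oo
o.o.oo
step 17: o.oooo
o...o.
..o.oo
oooo.o
o.oooo
step 18: o.oooo
o...o.
..o.oo
o.oo.o
.o.ooo
step 19: o.oooo
o...o.
....oo
oo...o
.ooooo

17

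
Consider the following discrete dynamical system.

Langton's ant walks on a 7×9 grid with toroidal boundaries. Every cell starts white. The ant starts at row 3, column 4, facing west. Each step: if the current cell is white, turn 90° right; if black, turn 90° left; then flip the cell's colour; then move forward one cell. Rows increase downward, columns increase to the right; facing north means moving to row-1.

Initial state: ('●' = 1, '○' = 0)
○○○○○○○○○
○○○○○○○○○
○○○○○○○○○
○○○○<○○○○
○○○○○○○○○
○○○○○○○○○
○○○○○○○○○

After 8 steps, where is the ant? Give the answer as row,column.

k=0  ○○○○○○○○○
○○○○○○○○○
○○○○○○○○○
○○○○<○○○○
○○○○○○○○○
○○○○○○○○○
○○○○○○○○○
k=1  ○○○○○○○○○
○○○○○○○○○
○○○○^○○○○
○○○○●○○○○
○○○○○○○○○
○○○○○○○○○
○○○○○○○○○
k=2  ○○○○○○○○○
○○○○○○○○○
○○○○●>○○○
○○○○●○○○○
○○○○○○○○○
○○○○○○○○○
○○○○○○○○○
k=3  ○○○○○○○○○
○○○○○○○○○
○○○○●●○○○
○○○○●v○○○
○○○○○○○○○
○○○○○○○○○
○○○○○○○○○
k=4  ○○○○○○○○○
○○○○○○○○○
○○○○●●○○○
○○○○<●○○○
○○○○○○○○○
○○○○○○○○○
○○○○○○○○○
k=5  ○○○○○○○○○
○○○○○○○○○
○○○○●●○○○
○○○○○●○○○
○○○○v○○○○
○○○○○○○○○
○○○○○○○○○
k=6  ○○○○○○○○○
○○○○○○○○○
○○○○●●○○○
○○○○○●○○○
○○○<●○○○○
○○○○○○○○○
○○○○○○○○○
k=7  ○○○○○○○○○
○○○○○○○○○
○○○○●●○○○
○○○^○●○○○
○○○●●○○○○
○○○○○○○○○
○○○○○○○○○
k=8  ○○○○○○○○○
○○○○○○○○○
○○○○●●○○○
○○○●>●○○○
○○○●●○○○○
○○○○○○○○○
○○○○○○○○○

3,4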